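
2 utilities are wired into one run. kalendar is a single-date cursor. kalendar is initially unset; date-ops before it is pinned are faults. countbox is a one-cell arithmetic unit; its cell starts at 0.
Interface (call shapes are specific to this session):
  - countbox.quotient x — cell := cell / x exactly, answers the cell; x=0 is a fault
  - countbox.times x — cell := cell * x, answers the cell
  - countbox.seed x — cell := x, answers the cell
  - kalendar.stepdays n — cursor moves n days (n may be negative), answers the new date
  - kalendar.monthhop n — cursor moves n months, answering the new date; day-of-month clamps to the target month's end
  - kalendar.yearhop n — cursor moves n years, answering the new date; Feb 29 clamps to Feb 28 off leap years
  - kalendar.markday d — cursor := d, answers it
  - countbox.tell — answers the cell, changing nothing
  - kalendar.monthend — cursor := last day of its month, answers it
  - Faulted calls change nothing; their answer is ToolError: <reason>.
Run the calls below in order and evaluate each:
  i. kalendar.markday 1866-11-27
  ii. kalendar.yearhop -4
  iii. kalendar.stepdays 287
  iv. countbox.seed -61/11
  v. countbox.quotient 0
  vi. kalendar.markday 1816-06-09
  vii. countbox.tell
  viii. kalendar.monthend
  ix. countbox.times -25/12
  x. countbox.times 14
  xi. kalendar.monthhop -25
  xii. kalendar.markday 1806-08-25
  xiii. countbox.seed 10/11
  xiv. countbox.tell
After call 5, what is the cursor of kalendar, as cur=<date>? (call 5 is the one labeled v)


I call kalendar.markday on 1866-11-27, yielding 1866-11-27.
Invoking kalendar.yearhop on -4, giving 1862-11-27.
Calling kalendar.stepdays on 287, and get 1863-09-10.
Next I call countbox.seed on -61/11, and see -61/11.
Invoking countbox.quotient on 0, and get ToolError: division by zero.
Calling kalendar.markday on 1816-06-09, — result: 1816-06-09.
Invoking countbox.tell(), → -61/11.
Now I run kalendar.monthend(), giving 1816-06-30.
Calling countbox.times on -25/12, yielding 1525/132.
I run countbox.times on 14, yielding 10675/66.
I use kalendar.monthhop on -25, and see 1814-05-30.
Then kalendar.markday on 1806-08-25, — result: 1806-08-25.
I try countbox.seed on 10/11, and observe 10/11.
Now I run countbox.tell(), and observe 10/11.

Answer: cur=1863-09-10


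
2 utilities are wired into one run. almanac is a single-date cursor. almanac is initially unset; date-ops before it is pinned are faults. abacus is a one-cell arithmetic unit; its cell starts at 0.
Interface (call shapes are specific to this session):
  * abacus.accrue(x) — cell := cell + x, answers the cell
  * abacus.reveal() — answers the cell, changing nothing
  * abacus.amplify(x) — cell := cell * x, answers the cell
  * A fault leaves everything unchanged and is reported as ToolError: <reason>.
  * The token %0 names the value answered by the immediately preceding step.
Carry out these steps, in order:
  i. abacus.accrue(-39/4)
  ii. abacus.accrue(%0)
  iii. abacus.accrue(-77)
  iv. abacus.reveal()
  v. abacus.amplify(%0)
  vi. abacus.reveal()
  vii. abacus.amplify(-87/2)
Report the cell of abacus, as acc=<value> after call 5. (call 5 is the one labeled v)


-- 1. abacus.accrue(-39/4) : -39/4
-- 2. abacus.accrue(%0) : -39/2
-- 3. abacus.accrue(-77) : -193/2
-- 4. abacus.reveal() : -193/2
-- 5. abacus.amplify(%0) : 37249/4
-- 6. abacus.reveal() : 37249/4
-- 7. abacus.amplify(-87/2) : -3240663/8

Answer: acc=37249/4


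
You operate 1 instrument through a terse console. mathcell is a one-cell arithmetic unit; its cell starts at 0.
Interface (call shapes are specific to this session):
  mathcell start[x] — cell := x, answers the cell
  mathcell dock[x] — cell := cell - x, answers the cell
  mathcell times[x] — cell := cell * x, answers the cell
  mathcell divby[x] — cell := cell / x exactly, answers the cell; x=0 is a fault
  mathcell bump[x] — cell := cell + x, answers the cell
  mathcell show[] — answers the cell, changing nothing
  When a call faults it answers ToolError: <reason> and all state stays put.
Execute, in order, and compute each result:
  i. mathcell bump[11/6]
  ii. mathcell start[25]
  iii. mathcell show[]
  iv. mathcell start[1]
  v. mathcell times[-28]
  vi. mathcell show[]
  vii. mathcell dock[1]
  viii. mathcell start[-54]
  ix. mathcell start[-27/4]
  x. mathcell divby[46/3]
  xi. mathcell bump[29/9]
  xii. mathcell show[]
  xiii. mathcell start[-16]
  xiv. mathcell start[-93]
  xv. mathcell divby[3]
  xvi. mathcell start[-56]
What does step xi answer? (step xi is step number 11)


Answer: 4607/1656

Derivation:
% mathcell bump x=11/6
:: 11/6
% mathcell start x=25
:: 25
% mathcell show
:: 25
% mathcell start x=1
:: 1
% mathcell times x=-28
:: -28
% mathcell show
:: -28
% mathcell dock x=1
:: -29
% mathcell start x=-54
:: -54
% mathcell start x=-27/4
:: -27/4
% mathcell divby x=46/3
:: -81/184
% mathcell bump x=29/9
:: 4607/1656
% mathcell show
:: 4607/1656
% mathcell start x=-16
:: -16
% mathcell start x=-93
:: -93
% mathcell divby x=3
:: -31
% mathcell start x=-56
:: -56


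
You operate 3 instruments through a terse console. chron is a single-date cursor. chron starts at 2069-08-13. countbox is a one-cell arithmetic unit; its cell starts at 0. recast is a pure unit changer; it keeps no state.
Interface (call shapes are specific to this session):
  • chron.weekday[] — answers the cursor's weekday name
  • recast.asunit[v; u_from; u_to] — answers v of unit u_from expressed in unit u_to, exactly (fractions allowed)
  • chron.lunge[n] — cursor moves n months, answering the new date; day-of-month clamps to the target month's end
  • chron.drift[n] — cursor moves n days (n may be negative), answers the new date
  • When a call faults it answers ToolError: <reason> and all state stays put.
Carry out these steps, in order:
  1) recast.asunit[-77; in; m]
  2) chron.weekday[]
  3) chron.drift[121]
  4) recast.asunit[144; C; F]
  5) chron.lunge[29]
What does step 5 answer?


Answer: 2072-05-12

Derivation:
$ recast.asunit v='-77' u_from='in' u_to='m'
:: -9779/5000
$ chron.weekday
:: Tuesday
$ chron.drift n='121'
:: 2069-12-12
$ recast.asunit v='144' u_from='C' u_to='F'
:: 1456/5
$ chron.lunge n='29'
:: 2072-05-12


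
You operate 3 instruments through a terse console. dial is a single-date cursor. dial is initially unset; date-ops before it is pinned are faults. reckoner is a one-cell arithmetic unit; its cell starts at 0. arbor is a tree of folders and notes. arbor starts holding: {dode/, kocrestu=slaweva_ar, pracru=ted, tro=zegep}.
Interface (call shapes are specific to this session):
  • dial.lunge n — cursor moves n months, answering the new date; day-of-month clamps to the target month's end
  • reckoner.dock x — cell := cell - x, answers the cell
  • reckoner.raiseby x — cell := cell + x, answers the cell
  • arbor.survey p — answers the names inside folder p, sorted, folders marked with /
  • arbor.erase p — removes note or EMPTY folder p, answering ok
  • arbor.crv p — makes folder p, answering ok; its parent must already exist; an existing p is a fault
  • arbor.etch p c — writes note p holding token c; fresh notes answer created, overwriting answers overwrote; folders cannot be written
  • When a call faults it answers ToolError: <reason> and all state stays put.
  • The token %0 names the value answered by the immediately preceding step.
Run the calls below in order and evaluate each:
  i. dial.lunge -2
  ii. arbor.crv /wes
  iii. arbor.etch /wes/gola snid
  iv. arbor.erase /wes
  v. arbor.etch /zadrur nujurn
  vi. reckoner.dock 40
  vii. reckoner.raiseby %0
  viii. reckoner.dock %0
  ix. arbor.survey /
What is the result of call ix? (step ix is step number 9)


Do: dial.lunge[n='-2']
See: ToolError: no date set
Do: arbor.crv[p='/wes']
See: ok
Do: arbor.etch[p='/wes/gola'; c='snid']
See: created
Do: arbor.erase[p='/wes']
See: ToolError: not empty
Do: arbor.etch[p='/zadrur'; c='nujurn']
See: created
Do: reckoner.dock[x='40']
See: -40
Do: reckoner.raiseby[x='%0']
See: -80
Do: reckoner.dock[x='%0']
See: 0
Do: arbor.survey[p='/']
See: [dode/, kocrestu, pracru, tro, wes/, zadrur]

Answer: [dode/, kocrestu, pracru, tro, wes/, zadrur]


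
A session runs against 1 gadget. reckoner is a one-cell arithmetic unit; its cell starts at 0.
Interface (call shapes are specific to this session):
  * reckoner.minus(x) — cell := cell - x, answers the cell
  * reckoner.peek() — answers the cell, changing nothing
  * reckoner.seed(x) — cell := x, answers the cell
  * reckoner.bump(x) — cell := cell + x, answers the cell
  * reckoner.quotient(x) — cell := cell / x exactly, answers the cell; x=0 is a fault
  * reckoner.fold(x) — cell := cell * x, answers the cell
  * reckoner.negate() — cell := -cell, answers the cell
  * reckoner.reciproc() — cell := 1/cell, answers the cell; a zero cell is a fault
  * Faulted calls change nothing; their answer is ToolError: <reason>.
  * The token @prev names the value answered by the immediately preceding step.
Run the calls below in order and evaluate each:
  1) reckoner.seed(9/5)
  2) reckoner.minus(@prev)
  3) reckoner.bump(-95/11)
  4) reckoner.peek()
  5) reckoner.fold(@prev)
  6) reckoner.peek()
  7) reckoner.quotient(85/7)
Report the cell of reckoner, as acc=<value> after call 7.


Next I call reckoner.seed using x='9/5', and get 9/5.
I call reckoner.minus using x='@prev', → 0.
Invoking reckoner.bump using x='-95/11', giving -95/11.
Then reckoner.peek, → -95/11.
Then reckoner.fold using x='@prev', and observe 9025/121.
Next I call reckoner.peek, giving 9025/121.
I invoke reckoner.quotient using x='85/7', and get 12635/2057.

Answer: acc=12635/2057


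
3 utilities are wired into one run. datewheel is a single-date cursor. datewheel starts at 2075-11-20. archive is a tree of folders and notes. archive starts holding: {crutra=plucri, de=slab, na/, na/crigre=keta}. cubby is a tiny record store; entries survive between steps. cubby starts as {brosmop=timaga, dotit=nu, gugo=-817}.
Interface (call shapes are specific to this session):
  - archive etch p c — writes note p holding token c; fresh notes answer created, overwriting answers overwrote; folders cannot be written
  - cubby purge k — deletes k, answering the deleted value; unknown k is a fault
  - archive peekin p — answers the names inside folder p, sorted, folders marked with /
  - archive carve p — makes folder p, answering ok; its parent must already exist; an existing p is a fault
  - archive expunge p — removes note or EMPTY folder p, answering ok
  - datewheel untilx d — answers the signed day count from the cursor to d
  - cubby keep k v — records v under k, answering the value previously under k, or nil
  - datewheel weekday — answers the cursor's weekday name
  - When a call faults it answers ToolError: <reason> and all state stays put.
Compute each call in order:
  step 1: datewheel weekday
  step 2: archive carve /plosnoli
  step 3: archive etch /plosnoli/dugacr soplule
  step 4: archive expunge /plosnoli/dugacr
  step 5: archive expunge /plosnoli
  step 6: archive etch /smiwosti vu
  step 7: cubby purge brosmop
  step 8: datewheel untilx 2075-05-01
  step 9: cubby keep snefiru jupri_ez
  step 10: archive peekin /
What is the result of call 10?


Answer: [crutra, de, na/, smiwosti]

Derivation:
I invoke datewheel weekday: Wednesday.
I use archive carve(p→/plosnoli), — result: ok.
I invoke archive etch(p→/plosnoli/dugacr, c→soplule), → created.
I try archive expunge(p→/plosnoli/dugacr), — result: ok.
Then archive expunge(p→/plosnoli), and get ok.
I call archive etch(p→/smiwosti, c→vu), — result: created.
I try cubby purge(k→brosmop), — result: timaga.
Then datewheel untilx(d→2075-05-01), → -203.
I call cubby keep(k→snefiru, v→jupri_ez), and see nil.
Calling archive peekin(p→/), and get [crutra, de, na/, smiwosti].


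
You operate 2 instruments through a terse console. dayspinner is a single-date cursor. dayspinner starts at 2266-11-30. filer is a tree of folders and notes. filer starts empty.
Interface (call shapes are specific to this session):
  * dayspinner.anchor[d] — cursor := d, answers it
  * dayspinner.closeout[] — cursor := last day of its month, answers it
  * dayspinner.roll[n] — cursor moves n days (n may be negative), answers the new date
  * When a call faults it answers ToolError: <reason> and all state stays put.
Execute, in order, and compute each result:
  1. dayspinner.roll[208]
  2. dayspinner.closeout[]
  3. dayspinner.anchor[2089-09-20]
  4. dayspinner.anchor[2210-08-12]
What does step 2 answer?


Answer: 2267-06-30

Derivation:
;; roll(n=208) : 2267-06-26
;; closeout() : 2267-06-30
;; anchor(d=2089-09-20) : 2089-09-20
;; anchor(d=2210-08-12) : 2210-08-12


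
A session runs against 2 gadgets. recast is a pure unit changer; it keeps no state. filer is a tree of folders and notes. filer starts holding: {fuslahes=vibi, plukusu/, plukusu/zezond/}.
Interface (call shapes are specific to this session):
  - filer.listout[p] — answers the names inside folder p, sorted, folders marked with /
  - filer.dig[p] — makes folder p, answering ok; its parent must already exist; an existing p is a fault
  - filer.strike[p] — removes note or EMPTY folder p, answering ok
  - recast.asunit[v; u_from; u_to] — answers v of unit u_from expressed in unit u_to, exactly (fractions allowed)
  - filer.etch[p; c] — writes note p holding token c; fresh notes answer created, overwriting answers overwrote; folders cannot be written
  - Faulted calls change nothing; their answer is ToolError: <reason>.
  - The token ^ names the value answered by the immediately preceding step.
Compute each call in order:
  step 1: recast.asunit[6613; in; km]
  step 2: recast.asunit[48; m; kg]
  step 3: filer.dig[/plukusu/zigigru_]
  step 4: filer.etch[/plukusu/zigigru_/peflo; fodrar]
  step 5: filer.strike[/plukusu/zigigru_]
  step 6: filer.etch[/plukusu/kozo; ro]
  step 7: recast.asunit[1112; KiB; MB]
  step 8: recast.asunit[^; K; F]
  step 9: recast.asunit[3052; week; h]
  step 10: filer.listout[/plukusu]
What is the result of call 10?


==> recast.asunit(v='6613', u_from='in', u_to='km')
<== 839851/5000000
==> recast.asunit(v='48', u_from='m', u_to='kg')
<== ToolError: incompatible units
==> filer.dig(p='/plukusu/zigigru_')
<== ok
==> filer.etch(p='/plukusu/zigigru_/peflo', c='fodrar')
<== created
==> filer.strike(p='/plukusu/zigigru_')
<== ToolError: not empty
==> filer.etch(p='/plukusu/kozo', c='ro')
<== created
==> recast.asunit(v='1112', u_from='KiB', u_to='MB')
<== 17792/15625
==> recast.asunit(v='^', u_from='K', u_to='F')
<== -143006363/312500
==> recast.asunit(v='3052', u_from='week', u_to='h')
<== 512736
==> filer.listout(p='/plukusu')
<== [kozo, zezond/, zigigru_/]

Answer: [kozo, zezond/, zigigru_/]


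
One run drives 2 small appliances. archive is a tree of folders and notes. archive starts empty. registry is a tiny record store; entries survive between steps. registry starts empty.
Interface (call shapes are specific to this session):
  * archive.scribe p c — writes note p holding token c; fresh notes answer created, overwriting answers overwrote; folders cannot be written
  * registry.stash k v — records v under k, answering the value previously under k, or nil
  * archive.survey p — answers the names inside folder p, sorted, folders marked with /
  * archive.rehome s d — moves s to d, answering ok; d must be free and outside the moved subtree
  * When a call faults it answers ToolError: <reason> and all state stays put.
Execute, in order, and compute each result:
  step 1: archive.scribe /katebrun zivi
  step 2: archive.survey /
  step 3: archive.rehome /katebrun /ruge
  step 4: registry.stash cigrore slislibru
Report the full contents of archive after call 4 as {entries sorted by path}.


I invoke scribe with p='/katebrun', c='zivi': created.
Using survey with p='/', yielding [katebrun].
Using rehome with s='/katebrun', d='/ruge': ok.
Using stash with k='cigrore', v='slislibru', — result: nil.

Answer: {ruge=zivi}


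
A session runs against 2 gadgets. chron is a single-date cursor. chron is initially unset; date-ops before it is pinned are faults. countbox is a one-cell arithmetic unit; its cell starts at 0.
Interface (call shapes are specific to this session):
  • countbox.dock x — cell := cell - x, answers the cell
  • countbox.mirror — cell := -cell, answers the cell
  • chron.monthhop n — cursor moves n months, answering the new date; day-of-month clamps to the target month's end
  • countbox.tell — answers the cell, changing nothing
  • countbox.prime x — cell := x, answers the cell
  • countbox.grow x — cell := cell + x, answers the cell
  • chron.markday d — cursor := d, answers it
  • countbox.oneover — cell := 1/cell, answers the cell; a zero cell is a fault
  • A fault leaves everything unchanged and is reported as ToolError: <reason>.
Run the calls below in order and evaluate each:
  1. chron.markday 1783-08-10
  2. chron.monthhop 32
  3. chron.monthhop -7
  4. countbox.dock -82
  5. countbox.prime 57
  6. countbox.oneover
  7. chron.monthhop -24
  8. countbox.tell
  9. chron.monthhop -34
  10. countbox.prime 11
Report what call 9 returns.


;; 1. chron.markday(d='1783-08-10') => 1783-08-10
;; 2. chron.monthhop(n='32') => 1786-04-10
;; 3. chron.monthhop(n='-7') => 1785-09-10
;; 4. countbox.dock(x='-82') => 82
;; 5. countbox.prime(x='57') => 57
;; 6. countbox.oneover() => 1/57
;; 7. chron.monthhop(n='-24') => 1783-09-10
;; 8. countbox.tell() => 1/57
;; 9. chron.monthhop(n='-34') => 1780-11-10
;; 10. countbox.prime(x='11') => 11

Answer: 1780-11-10


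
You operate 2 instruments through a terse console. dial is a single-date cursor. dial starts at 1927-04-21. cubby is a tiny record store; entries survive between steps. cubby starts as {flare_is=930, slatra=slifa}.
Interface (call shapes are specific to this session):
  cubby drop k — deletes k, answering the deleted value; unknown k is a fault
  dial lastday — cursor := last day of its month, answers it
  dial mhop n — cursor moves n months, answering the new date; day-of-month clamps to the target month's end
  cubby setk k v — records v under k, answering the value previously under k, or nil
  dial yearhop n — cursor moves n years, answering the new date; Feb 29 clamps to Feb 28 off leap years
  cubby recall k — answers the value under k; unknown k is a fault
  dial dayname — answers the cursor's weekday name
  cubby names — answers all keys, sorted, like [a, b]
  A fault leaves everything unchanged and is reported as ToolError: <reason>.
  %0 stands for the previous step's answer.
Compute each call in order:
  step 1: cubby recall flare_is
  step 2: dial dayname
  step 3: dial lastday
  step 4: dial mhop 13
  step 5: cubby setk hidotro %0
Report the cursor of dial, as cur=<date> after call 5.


Answer: cur=1928-05-30

Derivation:
Now I run cubby recall with k→flare_is, and get 930.
Then dial dayname, — result: Thursday.
Using dial lastday(), which returns 1927-04-30.
I invoke dial mhop with n→13, and see 1928-05-30.
I use cubby setk with k→hidotro, v→%0, → nil.


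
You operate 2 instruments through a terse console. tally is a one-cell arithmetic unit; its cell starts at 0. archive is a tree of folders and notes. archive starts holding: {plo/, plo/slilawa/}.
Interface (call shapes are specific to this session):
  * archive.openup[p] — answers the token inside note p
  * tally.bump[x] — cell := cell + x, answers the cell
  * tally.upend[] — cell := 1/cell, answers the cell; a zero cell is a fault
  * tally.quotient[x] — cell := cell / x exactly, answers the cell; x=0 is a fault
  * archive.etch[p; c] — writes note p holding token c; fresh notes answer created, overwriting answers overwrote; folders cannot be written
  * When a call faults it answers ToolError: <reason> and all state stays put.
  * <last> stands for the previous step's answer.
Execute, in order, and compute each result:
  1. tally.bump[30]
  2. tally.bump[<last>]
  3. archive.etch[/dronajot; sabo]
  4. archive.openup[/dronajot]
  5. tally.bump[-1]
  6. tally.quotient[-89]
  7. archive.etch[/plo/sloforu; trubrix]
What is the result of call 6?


Answer: -59/89

Derivation:
CALL tally.bump[x=30]
RET  30
CALL tally.bump[x=<last>]
RET  60
CALL archive.etch[p=/dronajot; c=sabo]
RET  created
CALL archive.openup[p=/dronajot]
RET  sabo
CALL tally.bump[x=-1]
RET  59
CALL tally.quotient[x=-89]
RET  -59/89
CALL archive.etch[p=/plo/sloforu; c=trubrix]
RET  created


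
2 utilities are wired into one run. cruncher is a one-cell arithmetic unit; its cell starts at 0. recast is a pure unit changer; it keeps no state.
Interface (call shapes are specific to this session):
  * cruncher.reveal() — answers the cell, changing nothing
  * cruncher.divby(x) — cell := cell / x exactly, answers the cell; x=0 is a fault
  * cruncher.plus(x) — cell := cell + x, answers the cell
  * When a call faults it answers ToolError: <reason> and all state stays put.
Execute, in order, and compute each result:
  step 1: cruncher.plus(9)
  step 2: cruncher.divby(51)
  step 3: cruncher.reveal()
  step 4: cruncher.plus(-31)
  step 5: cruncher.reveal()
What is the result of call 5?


Answer: -524/17

Derivation:
# 1. cruncher.plus(x='9') ~> 9
# 2. cruncher.divby(x='51') ~> 3/17
# 3. cruncher.reveal() ~> 3/17
# 4. cruncher.plus(x='-31') ~> -524/17
# 5. cruncher.reveal() ~> -524/17


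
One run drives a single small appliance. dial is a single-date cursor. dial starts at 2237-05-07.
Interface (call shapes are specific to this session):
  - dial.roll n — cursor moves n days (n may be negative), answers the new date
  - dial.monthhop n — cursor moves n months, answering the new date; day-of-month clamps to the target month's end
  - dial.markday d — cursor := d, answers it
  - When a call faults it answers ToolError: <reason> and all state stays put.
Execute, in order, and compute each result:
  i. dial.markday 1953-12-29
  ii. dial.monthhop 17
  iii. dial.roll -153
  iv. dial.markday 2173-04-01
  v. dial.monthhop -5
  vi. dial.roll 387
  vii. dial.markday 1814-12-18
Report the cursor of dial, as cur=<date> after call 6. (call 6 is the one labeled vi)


Answer: cur=2173-11-23

Derivation:
>> dial.markday(d=1953-12-29)
<< 1953-12-29
>> dial.monthhop(n=17)
<< 1955-05-29
>> dial.roll(n=-153)
<< 1954-12-27
>> dial.markday(d=2173-04-01)
<< 2173-04-01
>> dial.monthhop(n=-5)
<< 2172-11-01
>> dial.roll(n=387)
<< 2173-11-23
>> dial.markday(d=1814-12-18)
<< 1814-12-18


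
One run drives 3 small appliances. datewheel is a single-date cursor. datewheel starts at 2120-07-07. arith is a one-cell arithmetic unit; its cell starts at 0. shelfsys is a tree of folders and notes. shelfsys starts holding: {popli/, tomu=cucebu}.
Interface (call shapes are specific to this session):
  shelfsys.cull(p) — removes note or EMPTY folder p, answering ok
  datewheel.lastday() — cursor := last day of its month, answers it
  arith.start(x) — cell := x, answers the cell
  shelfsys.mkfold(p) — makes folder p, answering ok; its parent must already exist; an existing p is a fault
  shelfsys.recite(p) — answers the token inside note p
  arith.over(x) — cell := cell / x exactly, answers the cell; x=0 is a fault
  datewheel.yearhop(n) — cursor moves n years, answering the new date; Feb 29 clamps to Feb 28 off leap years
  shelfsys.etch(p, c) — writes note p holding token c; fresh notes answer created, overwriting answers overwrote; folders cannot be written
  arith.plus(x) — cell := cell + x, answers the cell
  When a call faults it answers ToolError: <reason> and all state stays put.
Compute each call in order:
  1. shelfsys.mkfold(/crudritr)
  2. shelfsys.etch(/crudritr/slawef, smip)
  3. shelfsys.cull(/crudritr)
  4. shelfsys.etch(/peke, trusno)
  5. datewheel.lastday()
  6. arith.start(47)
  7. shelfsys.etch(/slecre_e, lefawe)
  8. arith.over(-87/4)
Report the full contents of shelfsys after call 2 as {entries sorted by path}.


Answer: {crudritr/, crudritr/slawef=smip, popli/, tomu=cucebu}

Derivation:
;; 1. mkfold(p='/crudritr') == ok
;; 2. etch(p='/crudritr/slawef', c='smip') == created
;; 3. cull(p='/crudritr') == ToolError: not empty
;; 4. etch(p='/peke', c='trusno') == created
;; 5. lastday() == 2120-07-31
;; 6. start(x='47') == 47
;; 7. etch(p='/slecre_e', c='lefawe') == created
;; 8. over(x='-87/4') == -188/87


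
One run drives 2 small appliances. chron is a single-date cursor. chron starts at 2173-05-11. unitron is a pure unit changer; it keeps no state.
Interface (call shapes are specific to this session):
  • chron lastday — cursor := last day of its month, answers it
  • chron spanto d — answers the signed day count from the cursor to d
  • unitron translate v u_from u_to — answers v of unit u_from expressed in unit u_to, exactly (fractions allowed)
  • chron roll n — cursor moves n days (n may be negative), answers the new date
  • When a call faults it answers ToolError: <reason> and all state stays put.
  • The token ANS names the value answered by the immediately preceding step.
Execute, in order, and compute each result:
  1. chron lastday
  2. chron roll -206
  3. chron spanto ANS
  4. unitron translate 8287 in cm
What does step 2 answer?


Using chron lastday, and get 2173-05-31.
Calling chron roll on -206, → 2172-11-06.
Now I run chron spanto on ANS, and observe 0.
Now I run unitron translate on 8287, in, cm, and get 1052449/50.

Answer: 2172-11-06


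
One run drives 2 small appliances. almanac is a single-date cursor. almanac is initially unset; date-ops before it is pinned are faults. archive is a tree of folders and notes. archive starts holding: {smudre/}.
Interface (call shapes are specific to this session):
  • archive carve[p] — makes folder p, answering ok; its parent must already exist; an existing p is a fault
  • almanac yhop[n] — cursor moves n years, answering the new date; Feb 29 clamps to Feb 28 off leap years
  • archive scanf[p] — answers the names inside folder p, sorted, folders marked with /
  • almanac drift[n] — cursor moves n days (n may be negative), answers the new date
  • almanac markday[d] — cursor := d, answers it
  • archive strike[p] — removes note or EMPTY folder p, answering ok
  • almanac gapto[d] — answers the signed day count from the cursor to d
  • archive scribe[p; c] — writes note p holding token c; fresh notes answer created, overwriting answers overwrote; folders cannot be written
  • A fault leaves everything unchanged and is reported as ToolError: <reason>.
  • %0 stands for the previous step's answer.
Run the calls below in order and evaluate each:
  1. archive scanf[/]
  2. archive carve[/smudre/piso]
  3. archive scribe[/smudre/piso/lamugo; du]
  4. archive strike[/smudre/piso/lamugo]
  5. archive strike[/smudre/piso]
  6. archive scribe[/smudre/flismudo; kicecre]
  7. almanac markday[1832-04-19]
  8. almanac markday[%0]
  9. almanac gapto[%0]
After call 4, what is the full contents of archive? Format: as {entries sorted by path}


# archive scanf(p='/') => [smudre/]
# archive carve(p='/smudre/piso') => ok
# archive scribe(p='/smudre/piso/lamugo', c='du') => created
# archive strike(p='/smudre/piso/lamugo') => ok
# archive strike(p='/smudre/piso') => ok
# archive scribe(p='/smudre/flismudo', c='kicecre') => created
# almanac markday(d='1832-04-19') => 1832-04-19
# almanac markday(d='%0') => 1832-04-19
# almanac gapto(d='%0') => 0

Answer: {smudre/, smudre/piso/}


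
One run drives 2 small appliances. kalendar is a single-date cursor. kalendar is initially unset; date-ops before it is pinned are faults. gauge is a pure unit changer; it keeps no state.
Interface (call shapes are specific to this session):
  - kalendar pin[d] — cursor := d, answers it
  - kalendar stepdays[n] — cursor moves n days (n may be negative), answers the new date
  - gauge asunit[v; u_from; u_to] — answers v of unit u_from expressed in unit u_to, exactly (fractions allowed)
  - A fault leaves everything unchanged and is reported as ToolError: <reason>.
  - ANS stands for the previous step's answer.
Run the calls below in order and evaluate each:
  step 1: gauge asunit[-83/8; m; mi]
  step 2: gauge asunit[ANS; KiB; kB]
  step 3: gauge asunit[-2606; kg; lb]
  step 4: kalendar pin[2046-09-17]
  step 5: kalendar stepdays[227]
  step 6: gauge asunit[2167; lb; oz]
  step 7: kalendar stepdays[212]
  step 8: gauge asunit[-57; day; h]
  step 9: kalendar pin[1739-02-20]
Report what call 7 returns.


Answer: 2047-11-30

Derivation:
-- gauge asunit(v=-83/8, u_from=m, u_to=mi) => -10375/1609344
-- gauge asunit(v=ANS, u_from=KiB, u_to=kB) => -83/12573
-- gauge asunit(v=-2606, u_from=kg, u_to=lb) => -260600000000/45359237
-- kalendar pin(d=2046-09-17) => 2046-09-17
-- kalendar stepdays(n=227) => 2047-05-02
-- gauge asunit(v=2167, u_from=lb, u_to=oz) => 34672
-- kalendar stepdays(n=212) => 2047-11-30
-- gauge asunit(v=-57, u_from=day, u_to=h) => -1368
-- kalendar pin(d=1739-02-20) => 1739-02-20


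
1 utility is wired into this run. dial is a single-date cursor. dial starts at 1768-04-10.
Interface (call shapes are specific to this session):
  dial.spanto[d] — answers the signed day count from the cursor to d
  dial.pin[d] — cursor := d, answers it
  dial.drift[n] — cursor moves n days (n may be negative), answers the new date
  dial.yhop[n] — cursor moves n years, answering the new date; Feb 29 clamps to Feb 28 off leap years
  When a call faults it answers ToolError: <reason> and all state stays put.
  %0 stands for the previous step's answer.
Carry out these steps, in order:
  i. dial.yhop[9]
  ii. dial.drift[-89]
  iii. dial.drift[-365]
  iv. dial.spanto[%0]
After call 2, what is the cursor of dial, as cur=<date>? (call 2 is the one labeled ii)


Answer: cur=1777-01-11

Derivation:
% 1. dial.yhop(9) ~> 1777-04-10
% 2. dial.drift(-89) ~> 1777-01-11
% 3. dial.drift(-365) ~> 1776-01-12
% 4. dial.spanto(%0) ~> 0


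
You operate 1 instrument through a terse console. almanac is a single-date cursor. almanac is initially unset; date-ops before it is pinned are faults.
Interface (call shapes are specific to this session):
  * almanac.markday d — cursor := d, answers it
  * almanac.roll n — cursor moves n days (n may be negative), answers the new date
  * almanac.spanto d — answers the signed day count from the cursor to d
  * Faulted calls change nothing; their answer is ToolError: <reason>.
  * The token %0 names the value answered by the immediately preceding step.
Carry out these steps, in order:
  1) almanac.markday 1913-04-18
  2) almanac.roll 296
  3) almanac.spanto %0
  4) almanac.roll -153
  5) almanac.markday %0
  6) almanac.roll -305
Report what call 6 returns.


Answer: 1912-11-07

Derivation:
>> almanac.markday(d→1913-04-18)
<< 1913-04-18
>> almanac.roll(n→296)
<< 1914-02-08
>> almanac.spanto(d→%0)
<< 0
>> almanac.roll(n→-153)
<< 1913-09-08
>> almanac.markday(d→%0)
<< 1913-09-08
>> almanac.roll(n→-305)
<< 1912-11-07


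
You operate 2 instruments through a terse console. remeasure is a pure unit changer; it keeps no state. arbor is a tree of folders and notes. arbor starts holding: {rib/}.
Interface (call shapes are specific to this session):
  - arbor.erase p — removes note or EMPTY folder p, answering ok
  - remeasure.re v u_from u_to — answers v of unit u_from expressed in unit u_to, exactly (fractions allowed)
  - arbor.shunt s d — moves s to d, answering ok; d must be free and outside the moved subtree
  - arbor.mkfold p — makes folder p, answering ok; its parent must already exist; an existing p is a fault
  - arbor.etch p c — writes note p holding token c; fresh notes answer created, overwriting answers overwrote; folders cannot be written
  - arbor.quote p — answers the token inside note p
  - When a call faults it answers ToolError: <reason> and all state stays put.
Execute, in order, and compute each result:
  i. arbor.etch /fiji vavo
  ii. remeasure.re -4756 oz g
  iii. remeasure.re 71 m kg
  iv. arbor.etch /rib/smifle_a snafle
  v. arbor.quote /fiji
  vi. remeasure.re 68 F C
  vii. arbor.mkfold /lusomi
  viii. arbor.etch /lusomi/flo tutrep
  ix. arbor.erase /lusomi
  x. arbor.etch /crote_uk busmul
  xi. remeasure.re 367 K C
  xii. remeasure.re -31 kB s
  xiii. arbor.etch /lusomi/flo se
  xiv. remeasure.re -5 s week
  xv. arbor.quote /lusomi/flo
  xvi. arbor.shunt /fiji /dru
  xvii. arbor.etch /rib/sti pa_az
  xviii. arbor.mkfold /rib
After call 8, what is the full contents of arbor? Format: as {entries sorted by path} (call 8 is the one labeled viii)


// arbor.etch(p='/fiji', c='vavo') ~> created
// remeasure.re(v='-4756', u_from='oz', u_to='g') ~> -53932132793/400000
// remeasure.re(v='71', u_from='m', u_to='kg') ~> ToolError: incompatible units
// arbor.etch(p='/rib/smifle_a', c='snafle') ~> created
// arbor.quote(p='/fiji') ~> vavo
// remeasure.re(v='68', u_from='F', u_to='C') ~> 20
// arbor.mkfold(p='/lusomi') ~> ok
// arbor.etch(p='/lusomi/flo', c='tutrep') ~> created
// arbor.erase(p='/lusomi') ~> ToolError: not empty
// arbor.etch(p='/crote_uk', c='busmul') ~> created
// remeasure.re(v='367', u_from='K', u_to='C') ~> 1877/20
// remeasure.re(v='-31', u_from='kB', u_to='s') ~> ToolError: incompatible units
// arbor.etch(p='/lusomi/flo', c='se') ~> overwrote
// remeasure.re(v='-5', u_from='s', u_to='week') ~> -1/120960
// arbor.quote(p='/lusomi/flo') ~> se
// arbor.shunt(s='/fiji', d='/dru') ~> ok
// arbor.etch(p='/rib/sti', c='pa_az') ~> created
// arbor.mkfold(p='/rib') ~> ToolError: exists

Answer: {fiji=vavo, lusomi/, lusomi/flo=tutrep, rib/, rib/smifle_a=snafle}


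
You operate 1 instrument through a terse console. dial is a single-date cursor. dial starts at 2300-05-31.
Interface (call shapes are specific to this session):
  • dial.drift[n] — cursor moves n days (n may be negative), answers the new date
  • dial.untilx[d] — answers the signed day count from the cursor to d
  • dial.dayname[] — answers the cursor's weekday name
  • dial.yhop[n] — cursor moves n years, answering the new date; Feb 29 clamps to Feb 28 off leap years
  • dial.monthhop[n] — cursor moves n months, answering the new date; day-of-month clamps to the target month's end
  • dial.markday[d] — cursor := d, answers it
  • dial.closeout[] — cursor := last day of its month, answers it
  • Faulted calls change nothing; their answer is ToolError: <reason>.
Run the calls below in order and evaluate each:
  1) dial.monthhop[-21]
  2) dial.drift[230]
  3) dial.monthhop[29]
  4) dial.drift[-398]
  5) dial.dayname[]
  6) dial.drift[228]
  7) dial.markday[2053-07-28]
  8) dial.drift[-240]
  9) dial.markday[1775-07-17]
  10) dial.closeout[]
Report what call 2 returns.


Act: monthhop[n→-21]
Obs: 2298-08-31
Act: drift[n→230]
Obs: 2299-04-18
Act: monthhop[n→29]
Obs: 2301-09-18
Act: drift[n→-398]
Obs: 2300-08-16
Act: dayname[]
Obs: Thursday
Act: drift[n→228]
Obs: 2301-04-01
Act: markday[d→2053-07-28]
Obs: 2053-07-28
Act: drift[n→-240]
Obs: 2052-11-30
Act: markday[d→1775-07-17]
Obs: 1775-07-17
Act: closeout[]
Obs: 1775-07-31

Answer: 2299-04-18


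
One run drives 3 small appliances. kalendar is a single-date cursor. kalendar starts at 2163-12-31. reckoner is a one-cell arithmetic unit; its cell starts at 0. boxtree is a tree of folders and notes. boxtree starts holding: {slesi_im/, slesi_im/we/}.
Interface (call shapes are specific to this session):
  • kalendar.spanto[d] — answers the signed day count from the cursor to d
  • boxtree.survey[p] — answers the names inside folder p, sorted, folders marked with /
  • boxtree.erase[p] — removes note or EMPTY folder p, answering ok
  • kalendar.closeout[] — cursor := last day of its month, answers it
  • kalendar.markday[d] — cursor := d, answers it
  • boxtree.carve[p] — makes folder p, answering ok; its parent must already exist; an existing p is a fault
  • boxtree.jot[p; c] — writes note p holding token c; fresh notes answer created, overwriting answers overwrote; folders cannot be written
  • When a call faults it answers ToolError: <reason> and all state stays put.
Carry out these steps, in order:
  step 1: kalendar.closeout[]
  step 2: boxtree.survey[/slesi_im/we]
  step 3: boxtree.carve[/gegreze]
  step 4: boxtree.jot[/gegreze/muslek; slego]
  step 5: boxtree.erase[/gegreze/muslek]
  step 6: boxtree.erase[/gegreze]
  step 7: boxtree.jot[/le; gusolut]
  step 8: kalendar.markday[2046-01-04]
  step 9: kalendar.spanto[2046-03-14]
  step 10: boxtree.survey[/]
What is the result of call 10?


Now I run closeout, → 2163-12-31.
Calling survey with /slesi_im/we, → [].
Invoking carve with /gegreze, and observe ok.
Then jot with /gegreze/muslek, slego: created.
I use erase with /gegreze/muslek: ok.
I try erase with /gegreze: ok.
Now I run jot with /le, gusolut, → created.
I try markday with 2046-01-04, and see 2046-01-04.
I invoke spanto with 2046-03-14, and observe 69.
Then survey with /, yielding [le, slesi_im/].

Answer: [le, slesi_im/]


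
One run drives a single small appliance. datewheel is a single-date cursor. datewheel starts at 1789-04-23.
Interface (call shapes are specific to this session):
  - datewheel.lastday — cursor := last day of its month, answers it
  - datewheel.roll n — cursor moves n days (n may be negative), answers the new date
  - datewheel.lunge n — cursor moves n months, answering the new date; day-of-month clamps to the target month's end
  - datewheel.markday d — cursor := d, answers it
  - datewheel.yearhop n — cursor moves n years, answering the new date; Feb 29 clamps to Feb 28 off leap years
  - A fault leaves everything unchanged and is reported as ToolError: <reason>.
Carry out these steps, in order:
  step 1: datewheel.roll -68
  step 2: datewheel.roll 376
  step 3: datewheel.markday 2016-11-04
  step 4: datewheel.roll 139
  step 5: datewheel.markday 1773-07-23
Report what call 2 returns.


~$ roll n→-68
:: 1789-02-14
~$ roll n→376
:: 1790-02-25
~$ markday d→2016-11-04
:: 2016-11-04
~$ roll n→139
:: 2017-03-23
~$ markday d→1773-07-23
:: 1773-07-23

Answer: 1790-02-25


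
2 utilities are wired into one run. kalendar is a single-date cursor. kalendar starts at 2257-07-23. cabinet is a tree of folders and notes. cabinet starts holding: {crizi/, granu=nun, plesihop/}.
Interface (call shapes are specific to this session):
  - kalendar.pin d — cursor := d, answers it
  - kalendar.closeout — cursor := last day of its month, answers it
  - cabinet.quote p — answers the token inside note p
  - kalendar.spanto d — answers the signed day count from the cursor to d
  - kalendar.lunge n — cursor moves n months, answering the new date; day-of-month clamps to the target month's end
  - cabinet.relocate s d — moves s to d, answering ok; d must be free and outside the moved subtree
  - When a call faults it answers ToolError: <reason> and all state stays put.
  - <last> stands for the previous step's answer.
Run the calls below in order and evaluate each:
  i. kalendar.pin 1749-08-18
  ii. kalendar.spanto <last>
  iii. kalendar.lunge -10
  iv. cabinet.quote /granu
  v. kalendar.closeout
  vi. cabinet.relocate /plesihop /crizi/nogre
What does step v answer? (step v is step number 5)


==> pin(d→1749-08-18)
<== 1749-08-18
==> spanto(d→<last>)
<== 0
==> lunge(n→-10)
<== 1748-10-18
==> quote(p→/granu)
<== nun
==> closeout()
<== 1748-10-31
==> relocate(s→/plesihop, d→/crizi/nogre)
<== ok

Answer: 1748-10-31


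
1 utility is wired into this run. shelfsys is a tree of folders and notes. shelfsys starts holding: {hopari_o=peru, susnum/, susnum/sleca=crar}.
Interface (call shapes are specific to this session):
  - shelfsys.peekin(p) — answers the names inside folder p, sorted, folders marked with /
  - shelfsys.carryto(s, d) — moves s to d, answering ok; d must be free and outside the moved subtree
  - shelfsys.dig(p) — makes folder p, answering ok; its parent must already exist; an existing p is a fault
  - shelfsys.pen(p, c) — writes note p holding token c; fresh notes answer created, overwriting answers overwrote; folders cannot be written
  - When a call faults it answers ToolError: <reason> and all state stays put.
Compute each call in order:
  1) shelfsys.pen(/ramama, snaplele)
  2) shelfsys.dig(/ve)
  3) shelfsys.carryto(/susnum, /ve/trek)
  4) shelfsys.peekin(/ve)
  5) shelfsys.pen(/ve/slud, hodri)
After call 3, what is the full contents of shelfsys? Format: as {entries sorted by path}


→ pen(p=/ramama, c=snaplele)
← created
→ dig(p=/ve)
← ok
→ carryto(s=/susnum, d=/ve/trek)
← ok
→ peekin(p=/ve)
← [trek/]
→ pen(p=/ve/slud, c=hodri)
← created

Answer: {hopari_o=peru, ramama=snaplele, ve/, ve/trek/, ve/trek/sleca=crar}
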